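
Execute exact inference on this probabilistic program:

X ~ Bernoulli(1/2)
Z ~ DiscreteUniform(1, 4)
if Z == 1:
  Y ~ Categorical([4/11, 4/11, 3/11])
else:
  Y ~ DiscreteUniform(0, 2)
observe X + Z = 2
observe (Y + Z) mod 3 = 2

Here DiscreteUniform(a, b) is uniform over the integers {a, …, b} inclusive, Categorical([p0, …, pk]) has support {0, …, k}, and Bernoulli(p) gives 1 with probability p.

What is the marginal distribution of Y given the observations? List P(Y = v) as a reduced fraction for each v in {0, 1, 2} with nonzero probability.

Enumerate traces; 2 have nonzero weight after conditioning:
  (X=0, Z=2, Y=0) weight 1/24
  (X=1, Z=1, Y=1) weight 1/22
Group by Y:
  weight(Y=0) = 1/24
  weight(Y=1) = 1/22
Total weight = 1/24 + 1/22 = 23/264
P(Y=0 | obs) = 1/24 / 23/264 = 11/23
P(Y=1 | obs) = 1/22 / 23/264 = 12/23

P(Y=0) = 11/23, P(Y=1) = 12/23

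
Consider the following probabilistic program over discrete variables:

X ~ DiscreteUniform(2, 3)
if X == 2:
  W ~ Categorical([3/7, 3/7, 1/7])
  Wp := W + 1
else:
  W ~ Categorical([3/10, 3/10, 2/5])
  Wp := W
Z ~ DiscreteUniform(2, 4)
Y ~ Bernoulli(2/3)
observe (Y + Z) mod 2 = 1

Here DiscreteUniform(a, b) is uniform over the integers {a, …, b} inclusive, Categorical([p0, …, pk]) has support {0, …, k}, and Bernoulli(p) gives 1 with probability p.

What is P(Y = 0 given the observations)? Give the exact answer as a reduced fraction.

P(Y = 0 | obs) = 1/5

Enumerate traces; 18 have nonzero weight after conditioning:
  (X=2, W=0, Z=2, Y=1) weight 1/21
  (X=2, W=0, Z=3, Y=0) weight 1/42
  (X=2, W=0, Z=4, Y=1) weight 1/21
  (X=2, W=1, Z=2, Y=1) weight 1/21
  (X=2, W=1, Z=3, Y=0) weight 1/42
  (X=2, W=1, Z=4, Y=1) weight 1/21
  (X=2, W=2, Z=2, Y=1) weight 1/63
  (X=2, W=2, Z=3, Y=0) weight 1/126
  … 10 more
Group by Y:
  weight(Y=0) = 1/9
  weight(Y=1) = 4/9
Total weight = 1/9 + 4/9 = 5/9
P(Y=0 | obs) = 1/9 / 5/9 = 1/5
P(Y=1 | obs) = 4/9 / 5/9 = 4/5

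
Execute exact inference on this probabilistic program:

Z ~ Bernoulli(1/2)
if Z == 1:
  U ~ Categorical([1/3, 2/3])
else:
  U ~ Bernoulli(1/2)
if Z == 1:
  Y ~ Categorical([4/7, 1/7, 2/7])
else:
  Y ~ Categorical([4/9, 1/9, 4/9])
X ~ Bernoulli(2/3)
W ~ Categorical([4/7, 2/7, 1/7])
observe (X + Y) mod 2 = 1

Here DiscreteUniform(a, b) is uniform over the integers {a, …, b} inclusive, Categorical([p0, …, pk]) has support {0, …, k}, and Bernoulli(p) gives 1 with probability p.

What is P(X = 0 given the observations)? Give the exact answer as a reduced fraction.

P(X = 0 | obs) = 4/59

Enumerate traces; 36 have nonzero weight after conditioning:
  (Z=0, U=0, Y=0, X=1, W=0) weight 8/189
  (Z=0, U=0, Y=0, X=1, W=1) weight 4/189
  (Z=0, U=0, Y=0, X=1, W=2) weight 2/189
  (Z=0, U=0, Y=1, X=0, W=0) weight 1/189
  (Z=0, U=0, Y=1, X=0, W=1) weight 1/378
  (Z=0, U=0, Y=1, X=0, W=2) weight 1/756
  (Z=0, U=0, Y=2, X=1, W=0) weight 8/189
  (Z=0, U=0, Y=2, X=1, W=1) weight 4/189
  … 28 more
Group by X:
  weight(X=0) = 8/189
  weight(X=1) = 110/189
Total weight = 8/189 + 110/189 = 118/189
P(X=0 | obs) = 8/189 / 118/189 = 4/59
P(X=1 | obs) = 110/189 / 118/189 = 55/59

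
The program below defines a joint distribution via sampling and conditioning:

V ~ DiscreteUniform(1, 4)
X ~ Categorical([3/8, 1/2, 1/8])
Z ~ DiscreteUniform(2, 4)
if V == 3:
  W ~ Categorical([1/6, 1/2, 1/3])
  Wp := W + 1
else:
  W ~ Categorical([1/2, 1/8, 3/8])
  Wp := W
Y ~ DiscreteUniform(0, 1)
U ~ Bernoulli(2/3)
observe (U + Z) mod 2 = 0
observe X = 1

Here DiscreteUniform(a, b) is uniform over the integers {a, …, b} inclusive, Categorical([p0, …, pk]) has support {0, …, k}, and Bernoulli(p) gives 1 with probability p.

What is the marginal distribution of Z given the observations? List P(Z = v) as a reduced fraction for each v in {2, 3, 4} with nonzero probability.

P(Z=2) = 1/4, P(Z=3) = 1/2, P(Z=4) = 1/4

Enumerate traces; 72 have nonzero weight after conditioning:
  (V=1, X=1, Z=2, W=0, Y=0, U=0) weight 1/288
  (V=1, X=1, Z=2, W=0, Y=1, U=0) weight 1/288
  (V=1, X=1, Z=2, W=1, Y=0, U=0) weight 1/1152
  (V=1, X=1, Z=2, W=1, Y=1, U=0) weight 1/1152
  (V=1, X=1, Z=2, W=2, Y=0, U=0) weight 1/384
  (V=1, X=1, Z=2, W=2, Y=1, U=0) weight 1/384
  (V=1, X=1, Z=3, W=0, Y=0, U=1) weight 1/144
  (V=1, X=1, Z=3, W=0, Y=1, U=1) weight 1/144
  (V=1, X=1, Z=4, W=0, Y=0, U=0) weight 1/288
  … 63 more
Group by Z:
  weight(Z=2) = 1/18
  weight(Z=3) = 1/9
  weight(Z=4) = 1/18
Total weight = 1/18 + 1/9 + 1/18 = 2/9
P(Z=2 | obs) = 1/18 / 2/9 = 1/4
P(Z=3 | obs) = 1/9 / 2/9 = 1/2
P(Z=4 | obs) = 1/18 / 2/9 = 1/4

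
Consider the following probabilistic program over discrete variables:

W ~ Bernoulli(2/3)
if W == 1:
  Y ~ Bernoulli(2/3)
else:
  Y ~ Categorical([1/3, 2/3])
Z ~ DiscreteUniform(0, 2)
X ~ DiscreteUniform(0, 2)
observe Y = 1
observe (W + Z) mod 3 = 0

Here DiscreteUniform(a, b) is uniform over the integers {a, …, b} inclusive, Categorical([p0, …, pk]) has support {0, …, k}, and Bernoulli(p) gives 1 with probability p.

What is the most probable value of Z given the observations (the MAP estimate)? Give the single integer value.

Enumerate traces; 6 have nonzero weight after conditioning:
  (W=0, Y=1, Z=0, X=0) weight 2/81
  (W=0, Y=1, Z=0, X=1) weight 2/81
  (W=0, Y=1, Z=0, X=2) weight 2/81
  (W=1, Y=1, Z=2, X=0) weight 4/81
  (W=1, Y=1, Z=2, X=1) weight 4/81
  (W=1, Y=1, Z=2, X=2) weight 4/81
Group by Z:
  weight(Z=0) = 2/27
  weight(Z=2) = 4/27
Total weight = 2/27 + 4/27 = 2/9
P(Z=0 | obs) = 2/27 / 2/9 = 1/3
P(Z=2 | obs) = 4/27 / 2/9 = 2/3
argmax = 2

argmax_v P(Z = v | obs) = 2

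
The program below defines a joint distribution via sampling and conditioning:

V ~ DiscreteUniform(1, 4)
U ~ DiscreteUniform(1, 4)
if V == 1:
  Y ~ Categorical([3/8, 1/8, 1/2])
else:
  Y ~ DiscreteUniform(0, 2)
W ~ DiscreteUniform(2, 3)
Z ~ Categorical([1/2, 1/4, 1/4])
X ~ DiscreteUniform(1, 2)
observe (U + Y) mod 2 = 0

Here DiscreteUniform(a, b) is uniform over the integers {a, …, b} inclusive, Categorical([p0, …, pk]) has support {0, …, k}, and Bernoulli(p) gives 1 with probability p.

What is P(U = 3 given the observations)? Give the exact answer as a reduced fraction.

P(U = 3 | obs) = 9/64

Enumerate traces; 288 have nonzero weight after conditioning:
  (V=1, U=1, Y=1, W=2, Z=0, X=1) weight 1/1024
  (V=1, U=1, Y=1, W=2, Z=0, X=2) weight 1/1024
  (V=1, U=1, Y=1, W=2, Z=1, X=1) weight 1/2048
  (V=1, U=1, Y=1, W=2, Z=1, X=2) weight 1/2048
  (V=1, U=1, Y=1, W=2, Z=2, X=1) weight 1/2048
  (V=1, U=1, Y=1, W=2, Z=2, X=2) weight 1/2048
  (V=1, U=1, Y=1, W=3, Z=0, X=1) weight 1/1024
  (V=1, U=1, Y=1, W=3, Z=0, X=2) weight 1/1024
  (V=1, U=2, Y=0, W=2, Z=0, X=1) weight 3/1024
  (V=1, U=3, Y=1, W=2, Z=0, X=1) weight 1/1024
  … 278 more
Group by U:
  weight(U=1) = 9/128
  weight(U=2) = 23/128
  weight(U=3) = 9/128
  weight(U=4) = 23/128
Total weight = 9/128 + 23/128 + 9/128 + 23/128 = 1/2
P(U=1 | obs) = 9/128 / 1/2 = 9/64
P(U=2 | obs) = 23/128 / 1/2 = 23/64
P(U=3 | obs) = 9/128 / 1/2 = 9/64
P(U=4 | obs) = 23/128 / 1/2 = 23/64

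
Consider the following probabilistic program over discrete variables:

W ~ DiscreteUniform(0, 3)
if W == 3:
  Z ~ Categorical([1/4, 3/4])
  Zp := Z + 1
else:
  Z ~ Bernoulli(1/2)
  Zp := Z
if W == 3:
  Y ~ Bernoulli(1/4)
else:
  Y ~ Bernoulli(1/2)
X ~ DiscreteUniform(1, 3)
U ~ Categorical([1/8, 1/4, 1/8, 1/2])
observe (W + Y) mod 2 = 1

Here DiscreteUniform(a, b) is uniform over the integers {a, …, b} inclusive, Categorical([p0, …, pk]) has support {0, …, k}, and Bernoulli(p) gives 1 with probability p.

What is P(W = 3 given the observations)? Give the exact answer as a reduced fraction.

P(W = 3 | obs) = 1/3

Enumerate traces; 96 have nonzero weight after conditioning:
  (W=0, Z=0, Y=1, X=1, U=0) weight 1/384
  (W=0, Z=0, Y=1, X=1, U=1) weight 1/192
  (W=0, Z=0, Y=1, X=1, U=2) weight 1/384
  (W=0, Z=0, Y=1, X=1, U=3) weight 1/96
  (W=0, Z=0, Y=1, X=2, U=0) weight 1/384
  (W=0, Z=0, Y=1, X=2, U=1) weight 1/192
  (W=0, Z=0, Y=1, X=2, U=2) weight 1/384
  (W=0, Z=0, Y=1, X=2, U=3) weight 1/96
  (W=1, Z=0, Y=0, X=1, U=0) weight 1/384
  (W=2, Z=0, Y=1, X=1, U=0) weight 1/384
  … 86 more
Group by W:
  weight(W=0) = 1/8
  weight(W=1) = 1/8
  weight(W=2) = 1/8
  weight(W=3) = 3/16
Total weight = 1/8 + 1/8 + 1/8 + 3/16 = 9/16
P(W=0 | obs) = 1/8 / 9/16 = 2/9
P(W=1 | obs) = 1/8 / 9/16 = 2/9
P(W=2 | obs) = 1/8 / 9/16 = 2/9
P(W=3 | obs) = 3/16 / 9/16 = 1/3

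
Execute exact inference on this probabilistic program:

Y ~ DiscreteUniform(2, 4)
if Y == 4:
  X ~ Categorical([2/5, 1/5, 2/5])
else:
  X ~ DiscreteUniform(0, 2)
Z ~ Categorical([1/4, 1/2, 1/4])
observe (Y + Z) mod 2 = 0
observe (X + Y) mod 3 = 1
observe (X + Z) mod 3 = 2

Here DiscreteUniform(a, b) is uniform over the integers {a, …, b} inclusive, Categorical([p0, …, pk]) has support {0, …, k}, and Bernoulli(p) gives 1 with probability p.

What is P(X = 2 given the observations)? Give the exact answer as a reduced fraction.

P(X = 2 | obs) = 5/21

Enumerate traces; 3 have nonzero weight after conditioning:
  (Y=2, X=2, Z=0) weight 1/36
  (Y=3, X=1, Z=1) weight 1/18
  (Y=4, X=0, Z=2) weight 1/30
Group by X:
  weight(X=0) = 1/30
  weight(X=1) = 1/18
  weight(X=2) = 1/36
Total weight = 1/30 + 1/18 + 1/36 = 7/60
P(X=0 | obs) = 1/30 / 7/60 = 2/7
P(X=1 | obs) = 1/18 / 7/60 = 10/21
P(X=2 | obs) = 1/36 / 7/60 = 5/21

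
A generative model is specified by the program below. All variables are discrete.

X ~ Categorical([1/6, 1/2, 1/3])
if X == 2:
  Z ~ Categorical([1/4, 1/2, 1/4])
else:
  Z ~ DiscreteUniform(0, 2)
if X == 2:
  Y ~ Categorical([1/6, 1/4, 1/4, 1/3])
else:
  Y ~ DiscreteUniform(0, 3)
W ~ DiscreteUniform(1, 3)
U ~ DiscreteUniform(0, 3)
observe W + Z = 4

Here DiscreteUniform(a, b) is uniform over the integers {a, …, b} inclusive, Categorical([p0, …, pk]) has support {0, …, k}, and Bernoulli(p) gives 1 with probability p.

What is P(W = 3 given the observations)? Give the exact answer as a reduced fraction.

P(W = 3 | obs) = 14/25

Enumerate traces; 96 have nonzero weight after conditioning:
  (X=0, Z=1, Y=0, W=3, U=0) weight 1/864
  (X=0, Z=1, Y=0, W=3, U=1) weight 1/864
  (X=0, Z=1, Y=0, W=3, U=2) weight 1/864
  (X=0, Z=1, Y=0, W=3, U=3) weight 1/864
  (X=0, Z=1, Y=1, W=3, U=0) weight 1/864
  (X=0, Z=1, Y=1, W=3, U=1) weight 1/864
  (X=0, Z=1, Y=1, W=3, U=2) weight 1/864
  (X=0, Z=1, Y=1, W=3, U=3) weight 1/864
  (X=0, Z=2, Y=0, W=2, U=0) weight 1/864
  … 87 more
Group by W:
  weight(W=2) = 11/108
  weight(W=3) = 7/54
Total weight = 11/108 + 7/54 = 25/108
P(W=2 | obs) = 11/108 / 25/108 = 11/25
P(W=3 | obs) = 7/54 / 25/108 = 14/25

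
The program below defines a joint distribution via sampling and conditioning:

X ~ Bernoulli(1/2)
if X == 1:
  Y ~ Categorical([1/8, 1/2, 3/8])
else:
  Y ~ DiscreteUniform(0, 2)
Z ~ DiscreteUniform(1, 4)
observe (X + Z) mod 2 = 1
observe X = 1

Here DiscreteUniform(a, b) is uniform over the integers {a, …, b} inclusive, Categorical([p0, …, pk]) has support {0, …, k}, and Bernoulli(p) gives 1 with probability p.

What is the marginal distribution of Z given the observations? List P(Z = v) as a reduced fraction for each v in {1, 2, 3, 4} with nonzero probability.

P(Z=2) = 1/2, P(Z=4) = 1/2

Enumerate traces; 6 have nonzero weight after conditioning:
  (X=1, Y=0, Z=2) weight 1/64
  (X=1, Y=0, Z=4) weight 1/64
  (X=1, Y=1, Z=2) weight 1/16
  (X=1, Y=1, Z=4) weight 1/16
  (X=1, Y=2, Z=2) weight 3/64
  (X=1, Y=2, Z=4) weight 3/64
Group by Z:
  weight(Z=2) = 1/8
  weight(Z=4) = 1/8
Total weight = 1/8 + 1/8 = 1/4
P(Z=2 | obs) = 1/8 / 1/4 = 1/2
P(Z=4 | obs) = 1/8 / 1/4 = 1/2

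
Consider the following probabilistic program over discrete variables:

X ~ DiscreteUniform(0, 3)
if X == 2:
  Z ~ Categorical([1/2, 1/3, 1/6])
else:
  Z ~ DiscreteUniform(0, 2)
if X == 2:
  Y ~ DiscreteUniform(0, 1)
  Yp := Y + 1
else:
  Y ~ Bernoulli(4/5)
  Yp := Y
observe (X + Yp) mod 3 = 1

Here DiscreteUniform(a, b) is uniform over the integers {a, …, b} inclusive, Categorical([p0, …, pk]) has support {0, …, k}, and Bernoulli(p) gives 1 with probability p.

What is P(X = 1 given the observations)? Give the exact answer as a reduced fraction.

P(X = 1 | obs) = 2/23

Enumerate traces; 12 have nonzero weight after conditioning:
  (X=0, Z=0, Y=1) weight 1/15
  (X=0, Z=1, Y=1) weight 1/15
  (X=0, Z=2, Y=1) weight 1/15
  (X=1, Z=0, Y=0) weight 1/60
  (X=1, Z=1, Y=0) weight 1/60
  (X=1, Z=2, Y=0) weight 1/60
  (X=2, Z=0, Y=1) weight 1/16
  (X=2, Z=1, Y=1) weight 1/24
  (X=3, Z=0, Y=1) weight 1/15
  … 3 more
Group by X:
  weight(X=0) = 1/5
  weight(X=1) = 1/20
  weight(X=2) = 1/8
  weight(X=3) = 1/5
Total weight = 1/5 + 1/20 + 1/8 + 1/5 = 23/40
P(X=0 | obs) = 1/5 / 23/40 = 8/23
P(X=1 | obs) = 1/20 / 23/40 = 2/23
P(X=2 | obs) = 1/8 / 23/40 = 5/23
P(X=3 | obs) = 1/5 / 23/40 = 8/23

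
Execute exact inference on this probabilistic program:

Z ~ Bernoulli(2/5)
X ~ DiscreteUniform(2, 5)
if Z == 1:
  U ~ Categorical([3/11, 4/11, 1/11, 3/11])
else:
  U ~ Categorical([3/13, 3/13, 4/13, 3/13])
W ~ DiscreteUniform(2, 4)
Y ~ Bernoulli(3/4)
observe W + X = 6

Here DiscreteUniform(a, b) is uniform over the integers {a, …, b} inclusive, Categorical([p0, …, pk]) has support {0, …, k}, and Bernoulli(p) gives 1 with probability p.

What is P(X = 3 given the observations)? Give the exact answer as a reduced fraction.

P(X = 3 | obs) = 1/3

Enumerate traces; 48 have nonzero weight after conditioning:
  (Z=0, X=2, U=0, W=4, Y=0) weight 3/1040
  (Z=0, X=2, U=0, W=4, Y=1) weight 9/1040
  (Z=0, X=2, U=1, W=4, Y=0) weight 3/1040
  (Z=0, X=2, U=1, W=4, Y=1) weight 9/1040
  (Z=0, X=2, U=2, W=4, Y=0) weight 1/260
  (Z=0, X=2, U=2, W=4, Y=1) weight 3/260
  (Z=0, X=2, U=3, W=4, Y=0) weight 3/1040
  (Z=0, X=2, U=3, W=4, Y=1) weight 9/1040
  (Z=0, X=3, U=0, W=3, Y=0) weight 3/1040
  (Z=0, X=4, U=0, W=2, Y=0) weight 3/1040
  … 38 more
Group by X:
  weight(X=2) = 1/12
  weight(X=3) = 1/12
  weight(X=4) = 1/12
Total weight = 1/12 + 1/12 + 1/12 = 1/4
P(X=2 | obs) = 1/12 / 1/4 = 1/3
P(X=3 | obs) = 1/12 / 1/4 = 1/3
P(X=4 | obs) = 1/12 / 1/4 = 1/3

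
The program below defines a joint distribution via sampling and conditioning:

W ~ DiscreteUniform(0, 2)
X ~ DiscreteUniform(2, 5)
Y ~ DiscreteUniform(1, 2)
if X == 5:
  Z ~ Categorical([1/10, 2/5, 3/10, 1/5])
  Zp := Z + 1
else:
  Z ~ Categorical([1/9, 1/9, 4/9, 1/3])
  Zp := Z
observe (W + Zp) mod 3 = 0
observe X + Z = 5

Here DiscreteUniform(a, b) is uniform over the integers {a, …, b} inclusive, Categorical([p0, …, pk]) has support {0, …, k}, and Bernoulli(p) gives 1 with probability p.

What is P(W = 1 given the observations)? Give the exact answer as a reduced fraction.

Enumerate traces; 8 have nonzero weight after conditioning:
  (W=0, X=2, Y=1, Z=3) weight 1/72
  (W=0, X=2, Y=2, Z=3) weight 1/72
  (W=1, X=3, Y=1, Z=2) weight 1/54
  (W=1, X=3, Y=2, Z=2) weight 1/54
  (W=2, X=4, Y=1, Z=1) weight 1/216
  (W=2, X=4, Y=2, Z=1) weight 1/216
  (W=2, X=5, Y=1, Z=0) weight 1/240
  (W=2, X=5, Y=2, Z=0) weight 1/240
Group by W:
  weight(W=0) = 1/36
  weight(W=1) = 1/27
  weight(W=2) = 19/1080
Total weight = 1/36 + 1/27 + 19/1080 = 89/1080
P(W=0 | obs) = 1/36 / 89/1080 = 30/89
P(W=1 | obs) = 1/27 / 89/1080 = 40/89
P(W=2 | obs) = 19/1080 / 89/1080 = 19/89

P(W = 1 | obs) = 40/89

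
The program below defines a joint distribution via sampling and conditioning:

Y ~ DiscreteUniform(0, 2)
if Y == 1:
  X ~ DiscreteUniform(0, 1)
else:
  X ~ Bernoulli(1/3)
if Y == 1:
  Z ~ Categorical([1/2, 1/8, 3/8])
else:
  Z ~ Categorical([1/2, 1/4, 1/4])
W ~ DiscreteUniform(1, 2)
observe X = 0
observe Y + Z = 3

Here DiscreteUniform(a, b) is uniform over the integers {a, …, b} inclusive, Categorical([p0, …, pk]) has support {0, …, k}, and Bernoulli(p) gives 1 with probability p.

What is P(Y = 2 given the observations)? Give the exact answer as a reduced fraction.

P(Y = 2 | obs) = 8/17

Enumerate traces; 4 have nonzero weight after conditioning:
  (Y=1, X=0, Z=2, W=1) weight 1/32
  (Y=1, X=0, Z=2, W=2) weight 1/32
  (Y=2, X=0, Z=1, W=1) weight 1/36
  (Y=2, X=0, Z=1, W=2) weight 1/36
Group by Y:
  weight(Y=1) = 1/16
  weight(Y=2) = 1/18
Total weight = 1/16 + 1/18 = 17/144
P(Y=1 | obs) = 1/16 / 17/144 = 9/17
P(Y=2 | obs) = 1/18 / 17/144 = 8/17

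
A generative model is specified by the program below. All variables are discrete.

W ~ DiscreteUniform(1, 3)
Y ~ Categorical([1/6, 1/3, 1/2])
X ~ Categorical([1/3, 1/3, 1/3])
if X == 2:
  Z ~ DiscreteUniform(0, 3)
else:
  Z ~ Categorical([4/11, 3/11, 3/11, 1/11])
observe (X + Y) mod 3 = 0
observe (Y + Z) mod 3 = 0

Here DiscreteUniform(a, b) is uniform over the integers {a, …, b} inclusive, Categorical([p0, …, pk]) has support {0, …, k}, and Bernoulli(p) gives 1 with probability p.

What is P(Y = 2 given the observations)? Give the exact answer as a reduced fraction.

P(Y = 2 | obs) = 6/13

Enumerate traces; 12 have nonzero weight after conditioning:
  (W=1, Y=0, X=0, Z=0) weight 2/297
  (W=1, Y=0, X=0, Z=3) weight 1/594
  (W=1, Y=1, X=2, Z=2) weight 1/108
  (W=1, Y=2, X=1, Z=1) weight 1/66
  (W=2, Y=0, X=0, Z=0) weight 2/297
  (W=2, Y=0, X=0, Z=3) weight 1/594
  (W=2, Y=1, X=2, Z=2) weight 1/108
  (W=2, Y=2, X=1, Z=1) weight 1/66
  … 4 more
Group by Y:
  weight(Y=0) = 5/198
  weight(Y=1) = 1/36
  weight(Y=2) = 1/22
Total weight = 5/198 + 1/36 + 1/22 = 13/132
P(Y=0 | obs) = 5/198 / 13/132 = 10/39
P(Y=1 | obs) = 1/36 / 13/132 = 11/39
P(Y=2 | obs) = 1/22 / 13/132 = 6/13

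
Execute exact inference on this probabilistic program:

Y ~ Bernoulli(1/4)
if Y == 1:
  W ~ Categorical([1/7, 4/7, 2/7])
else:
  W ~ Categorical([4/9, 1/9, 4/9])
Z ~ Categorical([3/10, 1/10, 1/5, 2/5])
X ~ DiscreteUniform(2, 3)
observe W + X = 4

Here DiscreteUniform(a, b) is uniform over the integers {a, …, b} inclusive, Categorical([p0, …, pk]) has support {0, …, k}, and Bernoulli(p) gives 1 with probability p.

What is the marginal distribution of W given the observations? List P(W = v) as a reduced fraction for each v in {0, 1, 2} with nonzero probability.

Enumerate traces; 16 have nonzero weight after conditioning:
  (Y=0, W=1, Z=0, X=3) weight 1/80
  (Y=0, W=1, Z=1, X=3) weight 1/240
  (Y=0, W=1, Z=2, X=3) weight 1/120
  (Y=0, W=1, Z=3, X=3) weight 1/60
  (Y=0, W=2, Z=0, X=2) weight 1/20
  (Y=0, W=2, Z=1, X=2) weight 1/60
  (Y=0, W=2, Z=2, X=2) weight 1/30
  (Y=0, W=2, Z=3, X=2) weight 1/15
  … 8 more
Group by W:
  weight(W=1) = 19/168
  weight(W=2) = 17/84
Total weight = 19/168 + 17/84 = 53/168
P(W=1 | obs) = 19/168 / 53/168 = 19/53
P(W=2 | obs) = 17/84 / 53/168 = 34/53

P(W=1) = 19/53, P(W=2) = 34/53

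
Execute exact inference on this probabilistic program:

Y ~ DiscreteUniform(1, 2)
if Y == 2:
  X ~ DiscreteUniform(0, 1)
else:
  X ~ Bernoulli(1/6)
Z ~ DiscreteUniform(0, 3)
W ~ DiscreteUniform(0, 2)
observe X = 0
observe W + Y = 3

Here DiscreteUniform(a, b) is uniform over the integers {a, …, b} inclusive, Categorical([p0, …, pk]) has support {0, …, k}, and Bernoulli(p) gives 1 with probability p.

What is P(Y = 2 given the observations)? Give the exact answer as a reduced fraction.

P(Y = 2 | obs) = 3/8

Enumerate traces; 8 have nonzero weight after conditioning:
  (Y=1, X=0, Z=0, W=2) weight 5/144
  (Y=1, X=0, Z=1, W=2) weight 5/144
  (Y=1, X=0, Z=2, W=2) weight 5/144
  (Y=1, X=0, Z=3, W=2) weight 5/144
  (Y=2, X=0, Z=0, W=1) weight 1/48
  (Y=2, X=0, Z=1, W=1) weight 1/48
  (Y=2, X=0, Z=2, W=1) weight 1/48
  (Y=2, X=0, Z=3, W=1) weight 1/48
Group by Y:
  weight(Y=1) = 5/36
  weight(Y=2) = 1/12
Total weight = 5/36 + 1/12 = 2/9
P(Y=1 | obs) = 5/36 / 2/9 = 5/8
P(Y=2 | obs) = 1/12 / 2/9 = 3/8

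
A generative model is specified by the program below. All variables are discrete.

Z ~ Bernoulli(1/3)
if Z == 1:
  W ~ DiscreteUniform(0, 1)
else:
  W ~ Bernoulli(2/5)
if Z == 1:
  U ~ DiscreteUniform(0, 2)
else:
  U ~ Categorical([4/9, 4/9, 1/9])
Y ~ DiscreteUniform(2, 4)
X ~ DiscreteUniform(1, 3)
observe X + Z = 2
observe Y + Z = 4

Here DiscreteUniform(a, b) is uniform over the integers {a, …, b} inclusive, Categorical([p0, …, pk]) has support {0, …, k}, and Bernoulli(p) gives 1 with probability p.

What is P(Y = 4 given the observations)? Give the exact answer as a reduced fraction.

Enumerate traces; 12 have nonzero weight after conditioning:
  (Z=0, W=0, U=0, Y=4, X=2) weight 8/405
  (Z=0, W=0, U=1, Y=4, X=2) weight 8/405
  (Z=0, W=0, U=2, Y=4, X=2) weight 2/405
  (Z=0, W=1, U=0, Y=4, X=2) weight 16/1215
  (Z=0, W=1, U=1, Y=4, X=2) weight 16/1215
  (Z=0, W=1, U=2, Y=4, X=2) weight 4/1215
  (Z=1, W=0, U=0, Y=3, X=1) weight 1/162
  (Z=1, W=0, U=1, Y=3, X=1) weight 1/162
  … 4 more
Group by Y:
  weight(Y=3) = 1/27
  weight(Y=4) = 2/27
Total weight = 1/27 + 2/27 = 1/9
P(Y=3 | obs) = 1/27 / 1/9 = 1/3
P(Y=4 | obs) = 2/27 / 1/9 = 2/3

P(Y = 4 | obs) = 2/3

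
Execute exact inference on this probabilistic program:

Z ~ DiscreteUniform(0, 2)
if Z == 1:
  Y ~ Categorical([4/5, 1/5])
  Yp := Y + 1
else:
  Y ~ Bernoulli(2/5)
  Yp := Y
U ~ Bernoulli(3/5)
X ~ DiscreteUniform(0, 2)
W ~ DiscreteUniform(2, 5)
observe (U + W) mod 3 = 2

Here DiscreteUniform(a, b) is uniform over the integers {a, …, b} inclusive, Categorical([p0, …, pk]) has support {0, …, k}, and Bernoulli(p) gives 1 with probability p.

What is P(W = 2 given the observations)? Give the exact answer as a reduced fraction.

Enumerate traces; 54 have nonzero weight after conditioning:
  (Z=0, Y=0, U=0, X=0, W=2) weight 1/150
  (Z=0, Y=0, U=0, X=0, W=5) weight 1/150
  (Z=0, Y=0, U=0, X=1, W=2) weight 1/150
  (Z=0, Y=0, U=0, X=1, W=5) weight 1/150
  (Z=0, Y=0, U=0, X=2, W=2) weight 1/150
  (Z=0, Y=0, U=0, X=2, W=5) weight 1/150
  (Z=0, Y=0, U=1, X=0, W=4) weight 1/100
  (Z=0, Y=0, U=1, X=1, W=4) weight 1/100
  … 46 more
Group by W:
  weight(W=2) = 1/10
  weight(W=4) = 3/20
  weight(W=5) = 1/10
Total weight = 1/10 + 3/20 + 1/10 = 7/20
P(W=2 | obs) = 1/10 / 7/20 = 2/7
P(W=4 | obs) = 3/20 / 7/20 = 3/7
P(W=5 | obs) = 1/10 / 7/20 = 2/7

P(W = 2 | obs) = 2/7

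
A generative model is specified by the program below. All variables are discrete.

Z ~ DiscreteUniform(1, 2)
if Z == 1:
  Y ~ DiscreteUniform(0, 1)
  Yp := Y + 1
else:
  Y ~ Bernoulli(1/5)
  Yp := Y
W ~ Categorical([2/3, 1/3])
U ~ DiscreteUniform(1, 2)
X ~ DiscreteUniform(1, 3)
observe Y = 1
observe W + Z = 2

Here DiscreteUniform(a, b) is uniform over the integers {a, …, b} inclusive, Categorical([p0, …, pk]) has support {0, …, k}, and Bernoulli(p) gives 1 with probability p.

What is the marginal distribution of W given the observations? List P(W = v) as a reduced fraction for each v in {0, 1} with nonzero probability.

Enumerate traces; 12 have nonzero weight after conditioning:
  (Z=1, Y=1, W=1, U=1, X=1) weight 1/72
  (Z=1, Y=1, W=1, U=1, X=2) weight 1/72
  (Z=1, Y=1, W=1, U=1, X=3) weight 1/72
  (Z=1, Y=1, W=1, U=2, X=1) weight 1/72
  (Z=1, Y=1, W=1, U=2, X=2) weight 1/72
  (Z=1, Y=1, W=1, U=2, X=3) weight 1/72
  (Z=2, Y=1, W=0, U=1, X=1) weight 1/90
  (Z=2, Y=1, W=0, U=1, X=2) weight 1/90
  … 4 more
Group by W:
  weight(W=0) = 1/15
  weight(W=1) = 1/12
Total weight = 1/15 + 1/12 = 3/20
P(W=0 | obs) = 1/15 / 3/20 = 4/9
P(W=1 | obs) = 1/12 / 3/20 = 5/9

P(W=0) = 4/9, P(W=1) = 5/9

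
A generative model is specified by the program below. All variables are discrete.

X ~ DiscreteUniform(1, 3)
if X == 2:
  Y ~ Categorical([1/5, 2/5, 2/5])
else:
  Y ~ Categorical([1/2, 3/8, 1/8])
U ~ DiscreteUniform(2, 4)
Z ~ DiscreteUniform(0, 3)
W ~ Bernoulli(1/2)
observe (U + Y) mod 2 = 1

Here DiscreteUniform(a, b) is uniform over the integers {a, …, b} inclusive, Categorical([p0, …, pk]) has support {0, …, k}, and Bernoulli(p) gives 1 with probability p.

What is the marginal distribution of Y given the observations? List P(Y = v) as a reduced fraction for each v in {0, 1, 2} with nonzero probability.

Enumerate traces; 96 have nonzero weight after conditioning:
  (X=1, Y=0, U=3, Z=0, W=0) weight 1/144
  (X=1, Y=0, U=3, Z=0, W=1) weight 1/144
  (X=1, Y=0, U=3, Z=1, W=0) weight 1/144
  (X=1, Y=0, U=3, Z=1, W=1) weight 1/144
  (X=1, Y=0, U=3, Z=2, W=0) weight 1/144
  (X=1, Y=0, U=3, Z=2, W=1) weight 1/144
  (X=1, Y=0, U=3, Z=3, W=0) weight 1/144
  (X=1, Y=0, U=3, Z=3, W=1) weight 1/144
  (X=1, Y=1, U=2, Z=0, W=0) weight 1/192
  (X=1, Y=2, U=3, Z=0, W=0) weight 1/576
  … 86 more
Group by Y:
  weight(Y=0) = 2/15
  weight(Y=1) = 23/90
  weight(Y=2) = 13/180
Total weight = 2/15 + 23/90 + 13/180 = 83/180
P(Y=0 | obs) = 2/15 / 83/180 = 24/83
P(Y=1 | obs) = 23/90 / 83/180 = 46/83
P(Y=2 | obs) = 13/180 / 83/180 = 13/83

P(Y=0) = 24/83, P(Y=1) = 46/83, P(Y=2) = 13/83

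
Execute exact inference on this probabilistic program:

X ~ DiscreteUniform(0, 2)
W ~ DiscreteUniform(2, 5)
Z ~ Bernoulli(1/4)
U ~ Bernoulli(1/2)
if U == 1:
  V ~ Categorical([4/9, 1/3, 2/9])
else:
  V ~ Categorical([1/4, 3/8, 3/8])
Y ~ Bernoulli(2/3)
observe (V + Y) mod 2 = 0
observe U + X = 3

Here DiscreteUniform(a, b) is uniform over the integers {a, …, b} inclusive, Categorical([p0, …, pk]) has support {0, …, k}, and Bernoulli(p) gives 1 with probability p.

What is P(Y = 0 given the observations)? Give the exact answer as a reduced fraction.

Enumerate traces; 24 have nonzero weight after conditioning:
  (X=2, W=2, Z=0, U=1, V=0, Y=0) weight 1/216
  (X=2, W=2, Z=0, U=1, V=1, Y=1) weight 1/144
  (X=2, W=2, Z=0, U=1, V=2, Y=0) weight 1/432
  (X=2, W=2, Z=1, U=1, V=0, Y=0) weight 1/648
  (X=2, W=2, Z=1, U=1, V=1, Y=1) weight 1/432
  (X=2, W=2, Z=1, U=1, V=2, Y=0) weight 1/1296
  (X=2, W=3, Z=0, U=1, V=0, Y=0) weight 1/216
  (X=2, W=3, Z=0, U=1, V=1, Y=1) weight 1/144
  … 16 more
Group by Y:
  weight(Y=0) = 1/27
  weight(Y=1) = 1/27
Total weight = 1/27 + 1/27 = 2/27
P(Y=0 | obs) = 1/27 / 2/27 = 1/2
P(Y=1 | obs) = 1/27 / 2/27 = 1/2

P(Y = 0 | obs) = 1/2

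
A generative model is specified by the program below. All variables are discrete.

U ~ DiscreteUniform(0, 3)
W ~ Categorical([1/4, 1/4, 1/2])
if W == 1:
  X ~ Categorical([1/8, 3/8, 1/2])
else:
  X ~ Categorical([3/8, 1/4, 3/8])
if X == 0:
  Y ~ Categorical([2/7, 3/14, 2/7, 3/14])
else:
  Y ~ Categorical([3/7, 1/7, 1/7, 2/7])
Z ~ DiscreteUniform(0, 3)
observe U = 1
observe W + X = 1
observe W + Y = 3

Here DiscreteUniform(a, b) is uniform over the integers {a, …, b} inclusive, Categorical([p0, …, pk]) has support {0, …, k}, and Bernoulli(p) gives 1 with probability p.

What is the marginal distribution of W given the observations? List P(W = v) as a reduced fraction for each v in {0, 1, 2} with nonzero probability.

Enumerate traces; 8 have nonzero weight after conditioning:
  (U=1, W=0, X=1, Y=3, Z=0) weight 1/896
  (U=1, W=0, X=1, Y=3, Z=1) weight 1/896
  (U=1, W=0, X=1, Y=3, Z=2) weight 1/896
  (U=1, W=0, X=1, Y=3, Z=3) weight 1/896
  (U=1, W=1, X=0, Y=2, Z=0) weight 1/1792
  (U=1, W=1, X=0, Y=2, Z=1) weight 1/1792
  (U=1, W=1, X=0, Y=2, Z=2) weight 1/1792
  (U=1, W=1, X=0, Y=2, Z=3) weight 1/1792
Group by W:
  weight(W=0) = 1/224
  weight(W=1) = 1/448
Total weight = 1/224 + 1/448 = 3/448
P(W=0 | obs) = 1/224 / 3/448 = 2/3
P(W=1 | obs) = 1/448 / 3/448 = 1/3

P(W=0) = 2/3, P(W=1) = 1/3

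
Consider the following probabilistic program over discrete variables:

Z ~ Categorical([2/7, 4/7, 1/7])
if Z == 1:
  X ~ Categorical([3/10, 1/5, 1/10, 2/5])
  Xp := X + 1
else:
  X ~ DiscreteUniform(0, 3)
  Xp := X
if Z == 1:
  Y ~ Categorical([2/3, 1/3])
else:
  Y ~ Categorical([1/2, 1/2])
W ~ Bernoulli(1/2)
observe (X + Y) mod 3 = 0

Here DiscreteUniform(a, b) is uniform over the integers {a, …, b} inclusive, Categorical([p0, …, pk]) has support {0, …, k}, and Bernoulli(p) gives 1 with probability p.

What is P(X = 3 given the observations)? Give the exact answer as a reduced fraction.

Enumerate traces; 18 have nonzero weight after conditioning:
  (Z=0, X=0, Y=0, W=0) weight 1/56
  (Z=0, X=0, Y=0, W=1) weight 1/56
  (Z=0, X=2, Y=1, W=0) weight 1/56
  (Z=0, X=2, Y=1, W=1) weight 1/56
  (Z=0, X=3, Y=0, W=0) weight 1/56
  (Z=0, X=3, Y=0, W=1) weight 1/56
  (Z=1, X=0, Y=0, W=0) weight 2/35
  (Z=1, X=0, Y=0, W=1) weight 2/35
  … 10 more
Group by X:
  weight(X=0) = 47/280
  weight(X=2) = 61/840
  weight(X=3) = 173/840
Total weight = 47/280 + 61/840 + 173/840 = 25/56
P(X=0 | obs) = 47/280 / 25/56 = 47/125
P(X=2 | obs) = 61/840 / 25/56 = 61/375
P(X=3 | obs) = 173/840 / 25/56 = 173/375

P(X = 3 | obs) = 173/375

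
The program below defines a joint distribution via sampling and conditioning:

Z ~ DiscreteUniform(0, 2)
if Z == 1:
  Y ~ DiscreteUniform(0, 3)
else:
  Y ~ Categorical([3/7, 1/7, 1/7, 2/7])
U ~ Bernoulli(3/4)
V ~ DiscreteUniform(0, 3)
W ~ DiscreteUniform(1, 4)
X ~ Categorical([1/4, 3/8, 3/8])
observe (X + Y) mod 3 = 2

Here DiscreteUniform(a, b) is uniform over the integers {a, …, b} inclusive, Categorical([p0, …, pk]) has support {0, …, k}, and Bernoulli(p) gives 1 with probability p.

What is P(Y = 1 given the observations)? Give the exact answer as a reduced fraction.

Enumerate traces; 384 have nonzero weight after conditioning:
  (Z=0, Y=0, U=0, V=0, W=1, X=2) weight 3/3584
  (Z=0, Y=0, U=0, V=0, W=2, X=2) weight 3/3584
  (Z=0, Y=0, U=0, V=0, W=3, X=2) weight 3/3584
  (Z=0, Y=0, U=0, V=0, W=4, X=2) weight 3/3584
  (Z=0, Y=0, U=0, V=1, W=1, X=2) weight 3/3584
  (Z=0, Y=0, U=0, V=1, W=2, X=2) weight 3/3584
  (Z=0, Y=0, U=0, V=1, W=3, X=2) weight 3/3584
  (Z=0, Y=0, U=0, V=1, W=4, X=2) weight 3/3584
  (Z=0, Y=1, U=0, V=0, W=1, X=1) weight 1/3584
  (Z=0, Y=2, U=0, V=0, W=1, X=0) weight 1/5376
  … 374 more
Group by Y:
  weight(Y=0) = 31/224
  weight(Y=1) = 15/224
  weight(Y=2) = 5/112
  weight(Y=3) = 23/224
Total weight = 31/224 + 15/224 + 5/112 + 23/224 = 79/224
P(Y=0 | obs) = 31/224 / 79/224 = 31/79
P(Y=1 | obs) = 15/224 / 79/224 = 15/79
P(Y=2 | obs) = 5/112 / 79/224 = 10/79
P(Y=3 | obs) = 23/224 / 79/224 = 23/79

P(Y = 1 | obs) = 15/79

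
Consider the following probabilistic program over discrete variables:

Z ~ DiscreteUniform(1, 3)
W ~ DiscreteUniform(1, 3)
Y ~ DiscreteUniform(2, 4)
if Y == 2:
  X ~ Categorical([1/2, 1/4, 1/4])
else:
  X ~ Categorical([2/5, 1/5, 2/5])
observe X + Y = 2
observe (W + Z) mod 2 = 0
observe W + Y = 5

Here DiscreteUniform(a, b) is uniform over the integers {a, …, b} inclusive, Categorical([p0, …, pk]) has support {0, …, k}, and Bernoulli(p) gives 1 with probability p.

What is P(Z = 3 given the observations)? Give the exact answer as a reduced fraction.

P(Z = 3 | obs) = 1/2

Enumerate traces; 2 have nonzero weight after conditioning:
  (Z=1, W=3, Y=2, X=0) weight 1/54
  (Z=3, W=3, Y=2, X=0) weight 1/54
Group by Z:
  weight(Z=1) = 1/54
  weight(Z=3) = 1/54
Total weight = 1/54 + 1/54 = 1/27
P(Z=1 | obs) = 1/54 / 1/27 = 1/2
P(Z=3 | obs) = 1/54 / 1/27 = 1/2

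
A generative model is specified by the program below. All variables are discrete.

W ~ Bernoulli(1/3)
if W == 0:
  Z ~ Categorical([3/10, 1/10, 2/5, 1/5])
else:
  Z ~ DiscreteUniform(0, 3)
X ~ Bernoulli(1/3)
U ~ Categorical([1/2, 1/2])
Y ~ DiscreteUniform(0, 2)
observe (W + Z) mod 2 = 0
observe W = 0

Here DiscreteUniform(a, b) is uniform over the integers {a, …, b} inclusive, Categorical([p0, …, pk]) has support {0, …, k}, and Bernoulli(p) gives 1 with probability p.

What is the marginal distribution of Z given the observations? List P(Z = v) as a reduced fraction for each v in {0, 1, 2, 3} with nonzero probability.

Enumerate traces; 24 have nonzero weight after conditioning:
  (W=0, Z=0, X=0, U=0, Y=0) weight 1/45
  (W=0, Z=0, X=0, U=0, Y=1) weight 1/45
  (W=0, Z=0, X=0, U=0, Y=2) weight 1/45
  (W=0, Z=0, X=0, U=1, Y=0) weight 1/45
  (W=0, Z=0, X=0, U=1, Y=1) weight 1/45
  (W=0, Z=0, X=0, U=1, Y=2) weight 1/45
  (W=0, Z=0, X=1, U=0, Y=0) weight 1/90
  (W=0, Z=0, X=1, U=0, Y=1) weight 1/90
  (W=0, Z=2, X=0, U=0, Y=0) weight 4/135
  … 15 more
Group by Z:
  weight(Z=0) = 1/5
  weight(Z=2) = 4/15
Total weight = 1/5 + 4/15 = 7/15
P(Z=0 | obs) = 1/5 / 7/15 = 3/7
P(Z=2 | obs) = 4/15 / 7/15 = 4/7

P(Z=0) = 3/7, P(Z=2) = 4/7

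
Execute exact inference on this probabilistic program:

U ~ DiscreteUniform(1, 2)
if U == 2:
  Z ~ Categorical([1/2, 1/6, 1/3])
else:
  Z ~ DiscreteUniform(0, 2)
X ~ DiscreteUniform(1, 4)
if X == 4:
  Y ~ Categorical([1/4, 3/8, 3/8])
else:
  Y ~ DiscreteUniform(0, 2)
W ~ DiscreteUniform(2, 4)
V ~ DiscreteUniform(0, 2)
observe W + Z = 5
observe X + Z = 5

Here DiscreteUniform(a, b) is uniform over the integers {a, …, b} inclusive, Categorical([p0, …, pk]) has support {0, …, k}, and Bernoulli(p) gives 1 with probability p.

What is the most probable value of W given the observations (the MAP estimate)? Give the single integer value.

Enumerate traces; 36 have nonzero weight after conditioning:
  (U=1, Z=1, X=4, Y=0, W=4, V=0) weight 1/864
  (U=1, Z=1, X=4, Y=0, W=4, V=1) weight 1/864
  (U=1, Z=1, X=4, Y=0, W=4, V=2) weight 1/864
  (U=1, Z=1, X=4, Y=1, W=4, V=0) weight 1/576
  (U=1, Z=1, X=4, Y=1, W=4, V=1) weight 1/576
  (U=1, Z=1, X=4, Y=1, W=4, V=2) weight 1/576
  (U=1, Z=1, X=4, Y=2, W=4, V=0) weight 1/576
  (U=1, Z=1, X=4, Y=2, W=4, V=1) weight 1/576
  (U=1, Z=2, X=3, Y=0, W=3, V=0) weight 1/648
  … 27 more
Group by W:
  weight(W=3) = 1/36
  weight(W=4) = 1/48
Total weight = 1/36 + 1/48 = 7/144
P(W=3 | obs) = 1/36 / 7/144 = 4/7
P(W=4 | obs) = 1/48 / 7/144 = 3/7
argmax = 3

argmax_v P(W = v | obs) = 3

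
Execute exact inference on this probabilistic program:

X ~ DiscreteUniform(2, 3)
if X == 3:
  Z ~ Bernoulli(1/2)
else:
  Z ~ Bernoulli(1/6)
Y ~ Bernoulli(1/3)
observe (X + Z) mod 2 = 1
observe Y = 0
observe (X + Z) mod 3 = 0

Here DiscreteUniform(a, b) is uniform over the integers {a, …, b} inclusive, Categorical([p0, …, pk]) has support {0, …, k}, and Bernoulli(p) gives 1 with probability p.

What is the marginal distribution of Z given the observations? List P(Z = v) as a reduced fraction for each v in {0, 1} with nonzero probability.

P(Z=0) = 3/4, P(Z=1) = 1/4

Enumerate traces; 2 have nonzero weight after conditioning:
  (X=2, Z=1, Y=0) weight 1/18
  (X=3, Z=0, Y=0) weight 1/6
Group by Z:
  weight(Z=0) = 1/6
  weight(Z=1) = 1/18
Total weight = 1/6 + 1/18 = 2/9
P(Z=0 | obs) = 1/6 / 2/9 = 3/4
P(Z=1 | obs) = 1/18 / 2/9 = 1/4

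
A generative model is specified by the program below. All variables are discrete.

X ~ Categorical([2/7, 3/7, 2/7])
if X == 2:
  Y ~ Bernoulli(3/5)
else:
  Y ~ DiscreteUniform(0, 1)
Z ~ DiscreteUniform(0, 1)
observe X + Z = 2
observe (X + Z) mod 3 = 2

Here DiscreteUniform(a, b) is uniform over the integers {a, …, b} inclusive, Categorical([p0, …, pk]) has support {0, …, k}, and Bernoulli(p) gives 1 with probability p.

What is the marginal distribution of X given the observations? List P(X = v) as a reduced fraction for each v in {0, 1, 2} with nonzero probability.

Enumerate traces; 4 have nonzero weight after conditioning:
  (X=1, Y=0, Z=1) weight 3/28
  (X=1, Y=1, Z=1) weight 3/28
  (X=2, Y=0, Z=0) weight 2/35
  (X=2, Y=1, Z=0) weight 3/35
Group by X:
  weight(X=1) = 3/14
  weight(X=2) = 1/7
Total weight = 3/14 + 1/7 = 5/14
P(X=1 | obs) = 3/14 / 5/14 = 3/5
P(X=2 | obs) = 1/7 / 5/14 = 2/5

P(X=1) = 3/5, P(X=2) = 2/5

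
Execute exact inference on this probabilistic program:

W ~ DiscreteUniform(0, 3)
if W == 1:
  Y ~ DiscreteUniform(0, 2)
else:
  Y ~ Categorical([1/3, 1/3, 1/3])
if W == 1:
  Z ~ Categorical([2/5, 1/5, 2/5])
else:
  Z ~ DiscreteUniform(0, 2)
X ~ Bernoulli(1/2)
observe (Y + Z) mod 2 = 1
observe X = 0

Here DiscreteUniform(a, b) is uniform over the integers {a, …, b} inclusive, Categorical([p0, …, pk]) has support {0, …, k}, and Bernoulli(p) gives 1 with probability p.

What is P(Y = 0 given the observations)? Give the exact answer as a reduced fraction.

Enumerate traces; 16 have nonzero weight after conditioning:
  (W=0, Y=0, Z=1, X=0) weight 1/72
  (W=0, Y=1, Z=0, X=0) weight 1/72
  (W=0, Y=1, Z=2, X=0) weight 1/72
  (W=0, Y=2, Z=1, X=0) weight 1/72
  (W=1, Y=0, Z=1, X=0) weight 1/120
  (W=1, Y=1, Z=0, X=0) weight 1/60
  (W=1, Y=1, Z=2, X=0) weight 1/60
  (W=1, Y=2, Z=1, X=0) weight 1/120
  … 8 more
Group by Y:
  weight(Y=0) = 1/20
  weight(Y=1) = 7/60
  weight(Y=2) = 1/20
Total weight = 1/20 + 7/60 + 1/20 = 13/60
P(Y=0 | obs) = 1/20 / 13/60 = 3/13
P(Y=1 | obs) = 7/60 / 13/60 = 7/13
P(Y=2 | obs) = 1/20 / 13/60 = 3/13

P(Y = 0 | obs) = 3/13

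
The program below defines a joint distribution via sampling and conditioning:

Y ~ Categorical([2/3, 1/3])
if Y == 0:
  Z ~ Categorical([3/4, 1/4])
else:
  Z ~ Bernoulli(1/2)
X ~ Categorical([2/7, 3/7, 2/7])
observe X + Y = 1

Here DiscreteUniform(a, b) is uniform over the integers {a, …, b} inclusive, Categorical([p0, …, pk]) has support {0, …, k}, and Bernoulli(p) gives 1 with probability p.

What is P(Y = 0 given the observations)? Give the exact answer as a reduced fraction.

P(Y = 0 | obs) = 3/4

Enumerate traces; 4 have nonzero weight after conditioning:
  (Y=0, Z=0, X=1) weight 3/14
  (Y=0, Z=1, X=1) weight 1/14
  (Y=1, Z=0, X=0) weight 1/21
  (Y=1, Z=1, X=0) weight 1/21
Group by Y:
  weight(Y=0) = 2/7
  weight(Y=1) = 2/21
Total weight = 2/7 + 2/21 = 8/21
P(Y=0 | obs) = 2/7 / 8/21 = 3/4
P(Y=1 | obs) = 2/21 / 8/21 = 1/4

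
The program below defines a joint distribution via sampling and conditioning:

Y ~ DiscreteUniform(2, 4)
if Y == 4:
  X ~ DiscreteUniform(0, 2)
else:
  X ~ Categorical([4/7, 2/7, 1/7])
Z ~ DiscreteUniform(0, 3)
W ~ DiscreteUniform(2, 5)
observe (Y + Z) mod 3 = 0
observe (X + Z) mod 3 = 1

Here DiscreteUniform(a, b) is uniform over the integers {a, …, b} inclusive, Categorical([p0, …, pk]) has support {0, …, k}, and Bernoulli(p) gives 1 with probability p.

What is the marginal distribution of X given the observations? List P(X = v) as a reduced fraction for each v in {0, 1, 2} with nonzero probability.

P(X=0) = 12/31, P(X=1) = 12/31, P(X=2) = 7/31

Enumerate traces; 16 have nonzero weight after conditioning:
  (Y=2, X=0, Z=1, W=2) weight 1/84
  (Y=2, X=0, Z=1, W=3) weight 1/84
  (Y=2, X=0, Z=1, W=4) weight 1/84
  (Y=2, X=0, Z=1, W=5) weight 1/84
  (Y=3, X=1, Z=0, W=2) weight 1/168
  (Y=3, X=1, Z=0, W=3) weight 1/168
  (Y=3, X=1, Z=0, W=4) weight 1/168
  (Y=3, X=1, Z=0, W=5) weight 1/168
  (Y=4, X=2, Z=2, W=2) weight 1/144
  … 7 more
Group by X:
  weight(X=0) = 1/21
  weight(X=1) = 1/21
  weight(X=2) = 1/36
Total weight = 1/21 + 1/21 + 1/36 = 31/252
P(X=0 | obs) = 1/21 / 31/252 = 12/31
P(X=1 | obs) = 1/21 / 31/252 = 12/31
P(X=2 | obs) = 1/36 / 31/252 = 7/31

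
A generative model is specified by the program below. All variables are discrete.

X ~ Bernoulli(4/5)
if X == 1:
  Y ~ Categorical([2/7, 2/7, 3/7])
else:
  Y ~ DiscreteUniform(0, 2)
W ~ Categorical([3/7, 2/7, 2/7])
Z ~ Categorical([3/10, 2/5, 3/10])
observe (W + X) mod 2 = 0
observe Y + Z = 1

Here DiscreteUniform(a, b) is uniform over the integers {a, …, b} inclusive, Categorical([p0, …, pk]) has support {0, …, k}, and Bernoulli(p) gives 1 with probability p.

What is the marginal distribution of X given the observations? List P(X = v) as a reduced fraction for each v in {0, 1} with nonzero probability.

P(X=0) = 35/83, P(X=1) = 48/83

Enumerate traces; 6 have nonzero weight after conditioning:
  (X=0, Y=0, W=0, Z=1) weight 2/175
  (X=0, Y=0, W=2, Z=1) weight 4/525
  (X=0, Y=1, W=0, Z=0) weight 3/350
  (X=0, Y=1, W=2, Z=0) weight 1/175
  (X=1, Y=0, W=1, Z=1) weight 32/1225
  (X=1, Y=1, W=1, Z=0) weight 24/1225
Group by X:
  weight(X=0) = 1/30
  weight(X=1) = 8/175
Total weight = 1/30 + 8/175 = 83/1050
P(X=0 | obs) = 1/30 / 83/1050 = 35/83
P(X=1 | obs) = 8/175 / 83/1050 = 48/83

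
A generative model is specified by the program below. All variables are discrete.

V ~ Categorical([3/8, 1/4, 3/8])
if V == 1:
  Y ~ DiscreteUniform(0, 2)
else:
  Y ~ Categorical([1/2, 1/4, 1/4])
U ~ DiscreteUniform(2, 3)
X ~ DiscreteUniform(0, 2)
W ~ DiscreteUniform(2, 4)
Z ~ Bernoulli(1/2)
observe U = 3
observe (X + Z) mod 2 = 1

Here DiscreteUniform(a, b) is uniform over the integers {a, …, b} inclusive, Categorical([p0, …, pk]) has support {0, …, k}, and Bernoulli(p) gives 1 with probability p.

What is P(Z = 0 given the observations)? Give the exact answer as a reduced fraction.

Enumerate traces; 81 have nonzero weight after conditioning:
  (V=0, Y=0, U=3, X=0, W=2, Z=1) weight 1/192
  (V=0, Y=0, U=3, X=0, W=3, Z=1) weight 1/192
  (V=0, Y=0, U=3, X=0, W=4, Z=1) weight 1/192
  (V=0, Y=0, U=3, X=1, W=2, Z=0) weight 1/192
  (V=0, Y=0, U=3, X=1, W=3, Z=0) weight 1/192
  (V=0, Y=0, U=3, X=1, W=4, Z=0) weight 1/192
  (V=0, Y=0, U=3, X=2, W=2, Z=1) weight 1/192
  (V=0, Y=0, U=3, X=2, W=3, Z=1) weight 1/192
  … 73 more
Group by Z:
  weight(Z=0) = 1/12
  weight(Z=1) = 1/6
Total weight = 1/12 + 1/6 = 1/4
P(Z=0 | obs) = 1/12 / 1/4 = 1/3
P(Z=1 | obs) = 1/6 / 1/4 = 2/3

P(Z = 0 | obs) = 1/3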